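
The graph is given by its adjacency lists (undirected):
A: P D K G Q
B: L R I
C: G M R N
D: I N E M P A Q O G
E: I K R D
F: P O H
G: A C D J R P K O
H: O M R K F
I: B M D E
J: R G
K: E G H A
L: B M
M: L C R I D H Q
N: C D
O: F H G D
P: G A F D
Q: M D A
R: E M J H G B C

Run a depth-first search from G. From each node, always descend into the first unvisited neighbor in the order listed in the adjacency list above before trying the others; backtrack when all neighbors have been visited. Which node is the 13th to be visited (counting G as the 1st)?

Visit G
G → A
A → P
P → F
F → O
O → H
H → M
M → L
L → B
B → R
R → E
E → I
I → D
D → N
N → C
D → Q
E → K
R → J

Visit order: G, A, P, F, O, H, M, L, B, R, E, I, D, N, C, Q, K, J

D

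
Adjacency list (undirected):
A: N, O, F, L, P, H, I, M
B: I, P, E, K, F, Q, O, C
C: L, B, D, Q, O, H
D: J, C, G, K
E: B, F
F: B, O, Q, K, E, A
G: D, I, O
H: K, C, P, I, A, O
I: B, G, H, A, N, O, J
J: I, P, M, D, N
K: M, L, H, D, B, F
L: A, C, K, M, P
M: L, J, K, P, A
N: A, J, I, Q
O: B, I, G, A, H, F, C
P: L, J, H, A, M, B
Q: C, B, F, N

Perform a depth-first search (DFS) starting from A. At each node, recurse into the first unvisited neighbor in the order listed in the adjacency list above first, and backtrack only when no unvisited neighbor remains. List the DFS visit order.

Visit A
A → N
N → J
J → I
I → B
B → P
P → L
L → C
C → D
D → G
G → O
O → H
H → K
K → M
K → F
F → Q
F → E

A → N → J → I → B → P → L → C → D → G → O → H → K → M → F → Q → E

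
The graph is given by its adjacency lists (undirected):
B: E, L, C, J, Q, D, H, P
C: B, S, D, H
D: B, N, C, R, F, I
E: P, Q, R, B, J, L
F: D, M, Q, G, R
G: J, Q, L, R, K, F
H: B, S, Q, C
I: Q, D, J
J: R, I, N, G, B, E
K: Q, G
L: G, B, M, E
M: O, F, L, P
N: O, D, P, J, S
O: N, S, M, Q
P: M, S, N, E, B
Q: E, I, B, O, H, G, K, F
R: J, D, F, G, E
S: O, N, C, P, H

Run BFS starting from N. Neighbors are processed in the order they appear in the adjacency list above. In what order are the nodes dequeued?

Visit N; enqueue O, D, P, J, S → queue [O, D, P, J, S]
Visit O; enqueue M, Q → queue [D, P, J, S, M, Q]
Visit D; enqueue B, C, R, F, I → queue [P, J, S, M, Q, B, C, R, F, I]
Visit P; enqueue E → queue [J, S, M, Q, B, C, R, F, I, E]
Visit J; enqueue G → queue [S, M, Q, B, C, R, F, I, E, G]
Visit S; enqueue H → queue [M, Q, B, C, R, F, I, E, G, H]
Visit M; enqueue L → queue [Q, B, C, R, F, I, E, G, H, L]
Visit Q; enqueue K → queue [B, C, R, F, I, E, G, H, L, K]
Visit B → queue [C, R, F, I, E, G, H, L, K]
Visit C → queue [R, F, I, E, G, H, L, K]
Visit R → queue [F, I, E, G, H, L, K]
Visit F → queue [I, E, G, H, L, K]
Visit I → queue [E, G, H, L, K]
Visit E → queue [G, H, L, K]
Visit G → queue [H, L, K]
Visit H → queue [L, K]
Visit L → queue [K]
Visit K → queue []

N, O, D, P, J, S, M, Q, B, C, R, F, I, E, G, H, L, K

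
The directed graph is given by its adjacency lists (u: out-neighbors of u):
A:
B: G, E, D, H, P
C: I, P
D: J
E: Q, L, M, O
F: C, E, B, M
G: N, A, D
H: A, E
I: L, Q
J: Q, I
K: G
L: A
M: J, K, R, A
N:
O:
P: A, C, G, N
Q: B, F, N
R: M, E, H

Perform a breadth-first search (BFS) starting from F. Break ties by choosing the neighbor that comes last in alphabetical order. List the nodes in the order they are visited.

F → M → E → C → B → R → K → J → A → Q → O → L → P → I → H → G → D → N

Visit F; enqueue M, E, C, B → queue [M, E, C, B]
Visit M; enqueue R, K, J, A → queue [E, C, B, R, K, J, A]
Visit E; enqueue Q, O, L → queue [C, B, R, K, J, A, Q, O, L]
Visit C; enqueue P, I → queue [B, R, K, J, A, Q, O, L, P, I]
Visit B; enqueue H, G, D → queue [R, K, J, A, Q, O, L, P, I, H, G, D]
Visit R → queue [K, J, A, Q, O, L, P, I, H, G, D]
Visit K → queue [J, A, Q, O, L, P, I, H, G, D]
Visit J → queue [A, Q, O, L, P, I, H, G, D]
Visit A → queue [Q, O, L, P, I, H, G, D]
Visit Q; enqueue N → queue [O, L, P, I, H, G, D, N]
Visit O → queue [L, P, I, H, G, D, N]
Visit L → queue [P, I, H, G, D, N]
Visit P → queue [I, H, G, D, N]
Visit I → queue [H, G, D, N]
Visit H → queue [G, D, N]
Visit G → queue [D, N]
Visit D → queue [N]
Visit N → queue []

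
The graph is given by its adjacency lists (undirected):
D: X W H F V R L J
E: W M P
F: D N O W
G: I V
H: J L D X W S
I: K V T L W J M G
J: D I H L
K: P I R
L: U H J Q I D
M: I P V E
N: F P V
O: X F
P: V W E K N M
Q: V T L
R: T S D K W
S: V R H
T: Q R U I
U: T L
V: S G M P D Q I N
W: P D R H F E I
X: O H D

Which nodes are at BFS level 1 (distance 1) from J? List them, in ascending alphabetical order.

Level 0: J
Level 1: D, H, I, L
Level 2: F, G, K, M, Q, R, S, T, U, V, W, X
Level 3: E, N, O, P

D, H, I, L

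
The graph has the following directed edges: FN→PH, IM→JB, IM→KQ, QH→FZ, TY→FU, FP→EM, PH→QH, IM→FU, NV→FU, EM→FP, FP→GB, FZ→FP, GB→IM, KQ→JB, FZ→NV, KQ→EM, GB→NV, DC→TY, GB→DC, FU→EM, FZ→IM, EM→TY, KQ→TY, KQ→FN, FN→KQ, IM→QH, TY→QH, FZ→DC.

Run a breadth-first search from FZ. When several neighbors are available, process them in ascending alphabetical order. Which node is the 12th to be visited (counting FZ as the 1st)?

Visit FZ; enqueue DC, FP, IM, NV → queue [DC, FP, IM, NV]
Visit DC; enqueue TY → queue [FP, IM, NV, TY]
Visit FP; enqueue EM, GB → queue [IM, NV, TY, EM, GB]
Visit IM; enqueue FU, JB, KQ, QH → queue [NV, TY, EM, GB, FU, JB, KQ, QH]
Visit NV → queue [TY, EM, GB, FU, JB, KQ, QH]
Visit TY → queue [EM, GB, FU, JB, KQ, QH]
Visit EM → queue [GB, FU, JB, KQ, QH]
Visit GB → queue [FU, JB, KQ, QH]
Visit FU → queue [JB, KQ, QH]
Visit JB → queue [KQ, QH]
Visit KQ; enqueue FN → queue [QH, FN]
Visit QH → queue [FN]
Visit FN; enqueue PH → queue [PH]
Visit PH → queue []

Visit order: FZ, DC, FP, IM, NV, TY, EM, GB, FU, JB, KQ, QH, FN, PH

QH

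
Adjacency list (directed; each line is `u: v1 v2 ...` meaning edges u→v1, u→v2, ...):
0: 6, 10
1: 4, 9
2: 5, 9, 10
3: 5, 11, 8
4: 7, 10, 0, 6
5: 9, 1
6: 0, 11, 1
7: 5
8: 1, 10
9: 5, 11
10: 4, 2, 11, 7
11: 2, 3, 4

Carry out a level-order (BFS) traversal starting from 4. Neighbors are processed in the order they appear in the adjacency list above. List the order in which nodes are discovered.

Visit 4; enqueue 7, 10, 0, 6 → queue [7, 10, 0, 6]
Visit 7; enqueue 5 → queue [10, 0, 6, 5]
Visit 10; enqueue 2, 11 → queue [0, 6, 5, 2, 11]
Visit 0 → queue [6, 5, 2, 11]
Visit 6; enqueue 1 → queue [5, 2, 11, 1]
Visit 5; enqueue 9 → queue [2, 11, 1, 9]
Visit 2 → queue [11, 1, 9]
Visit 11; enqueue 3 → queue [1, 9, 3]
Visit 1 → queue [9, 3]
Visit 9 → queue [3]
Visit 3; enqueue 8 → queue [8]
Visit 8 → queue []

4 → 7 → 10 → 0 → 6 → 5 → 2 → 11 → 1 → 9 → 3 → 8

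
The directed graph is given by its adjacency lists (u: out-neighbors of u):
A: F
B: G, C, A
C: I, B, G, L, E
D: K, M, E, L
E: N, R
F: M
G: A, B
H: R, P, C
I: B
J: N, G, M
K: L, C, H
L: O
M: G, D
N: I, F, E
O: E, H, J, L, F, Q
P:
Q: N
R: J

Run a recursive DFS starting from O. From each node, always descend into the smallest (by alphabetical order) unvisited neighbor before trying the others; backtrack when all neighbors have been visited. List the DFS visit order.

Visit O
O → E
E → N
N → F
F → M
M → D
D → K
K → C
C → B
B → A
B → G
C → I
C → L
K → H
H → P
H → R
R → J
O → Q

O → E → N → F → M → D → K → C → B → A → G → I → L → H → P → R → J → Q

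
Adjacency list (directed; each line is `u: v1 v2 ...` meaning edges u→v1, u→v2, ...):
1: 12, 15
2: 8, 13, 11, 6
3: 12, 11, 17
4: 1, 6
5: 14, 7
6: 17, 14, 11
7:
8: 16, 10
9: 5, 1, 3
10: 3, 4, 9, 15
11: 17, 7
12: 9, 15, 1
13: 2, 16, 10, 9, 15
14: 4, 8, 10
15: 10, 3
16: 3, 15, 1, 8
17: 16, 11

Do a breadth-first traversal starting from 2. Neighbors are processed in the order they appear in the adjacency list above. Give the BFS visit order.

Visit 2; enqueue 8, 13, 11, 6 → queue [8, 13, 11, 6]
Visit 8; enqueue 16, 10 → queue [13, 11, 6, 16, 10]
Visit 13; enqueue 9, 15 → queue [11, 6, 16, 10, 9, 15]
Visit 11; enqueue 17, 7 → queue [6, 16, 10, 9, 15, 17, 7]
Visit 6; enqueue 14 → queue [16, 10, 9, 15, 17, 7, 14]
Visit 16; enqueue 3, 1 → queue [10, 9, 15, 17, 7, 14, 3, 1]
Visit 10; enqueue 4 → queue [9, 15, 17, 7, 14, 3, 1, 4]
Visit 9; enqueue 5 → queue [15, 17, 7, 14, 3, 1, 4, 5]
Visit 15 → queue [17, 7, 14, 3, 1, 4, 5]
Visit 17 → queue [7, 14, 3, 1, 4, 5]
Visit 7 → queue [14, 3, 1, 4, 5]
Visit 14 → queue [3, 1, 4, 5]
Visit 3; enqueue 12 → queue [1, 4, 5, 12]
Visit 1 → queue [4, 5, 12]
Visit 4 → queue [5, 12]
Visit 5 → queue [12]
Visit 12 → queue []

2 8 13 11 6 16 10 9 15 17 7 14 3 1 4 5 12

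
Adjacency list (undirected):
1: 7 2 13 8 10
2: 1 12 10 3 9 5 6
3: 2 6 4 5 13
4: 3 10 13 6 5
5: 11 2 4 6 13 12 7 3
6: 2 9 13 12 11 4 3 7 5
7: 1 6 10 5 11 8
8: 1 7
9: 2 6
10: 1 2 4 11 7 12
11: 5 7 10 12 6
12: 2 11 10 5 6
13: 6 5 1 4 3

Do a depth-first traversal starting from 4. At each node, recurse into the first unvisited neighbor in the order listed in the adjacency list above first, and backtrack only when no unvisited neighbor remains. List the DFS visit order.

4, 3, 2, 1, 7, 6, 9, 13, 5, 11, 10, 12, 8

Visit 4
4 → 3
3 → 2
2 → 1
1 → 7
7 → 6
6 → 9
6 → 13
13 → 5
5 → 11
11 → 10
10 → 12
7 → 8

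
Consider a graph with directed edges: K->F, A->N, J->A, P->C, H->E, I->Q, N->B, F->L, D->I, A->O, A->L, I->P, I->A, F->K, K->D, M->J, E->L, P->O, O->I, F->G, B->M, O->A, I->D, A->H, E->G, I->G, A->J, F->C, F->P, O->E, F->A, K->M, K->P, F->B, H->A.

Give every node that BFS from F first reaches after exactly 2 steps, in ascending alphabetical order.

D, H, J, M, N, O

Level 0: F
Level 1: A, B, C, G, K, L, P
Level 2: D, H, J, M, N, O
Level 3: E, I
Level 4: Q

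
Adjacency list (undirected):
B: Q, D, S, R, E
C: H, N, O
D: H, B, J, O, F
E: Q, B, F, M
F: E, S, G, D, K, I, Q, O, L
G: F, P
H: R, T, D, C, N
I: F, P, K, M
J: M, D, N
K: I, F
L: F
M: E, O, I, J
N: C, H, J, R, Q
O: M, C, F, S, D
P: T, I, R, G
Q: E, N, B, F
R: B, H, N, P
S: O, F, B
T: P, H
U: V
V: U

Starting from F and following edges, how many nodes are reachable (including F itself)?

19

BFS from F visits: F, D, E, G, I, K, L, O, Q, S, B, H, J, M, P, C, N, R, T
Reachable nodes: 19 of 21 total.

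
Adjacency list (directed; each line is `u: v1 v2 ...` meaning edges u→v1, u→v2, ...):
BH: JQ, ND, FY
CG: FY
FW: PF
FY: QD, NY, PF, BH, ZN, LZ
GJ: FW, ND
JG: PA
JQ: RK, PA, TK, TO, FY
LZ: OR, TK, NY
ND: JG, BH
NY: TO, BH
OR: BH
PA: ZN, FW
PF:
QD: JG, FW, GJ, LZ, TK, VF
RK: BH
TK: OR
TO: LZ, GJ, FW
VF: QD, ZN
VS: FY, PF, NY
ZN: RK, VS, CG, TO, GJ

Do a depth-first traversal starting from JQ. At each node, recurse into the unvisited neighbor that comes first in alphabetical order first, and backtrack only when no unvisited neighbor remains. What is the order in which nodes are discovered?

JQ -> FY -> BH -> ND -> JG -> PA -> FW -> PF -> ZN -> CG -> GJ -> RK -> TO -> LZ -> NY -> OR -> TK -> VS -> QD -> VF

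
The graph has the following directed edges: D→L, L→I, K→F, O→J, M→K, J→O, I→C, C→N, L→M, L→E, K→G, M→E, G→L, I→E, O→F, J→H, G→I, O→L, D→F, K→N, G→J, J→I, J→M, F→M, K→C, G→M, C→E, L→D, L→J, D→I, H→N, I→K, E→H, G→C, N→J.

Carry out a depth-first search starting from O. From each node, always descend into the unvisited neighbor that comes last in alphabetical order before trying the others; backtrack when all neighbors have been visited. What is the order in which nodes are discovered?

O, L, M, K, N, J, I, E, H, C, G, F, D

Visit O
O → L
L → M
M → K
K → N
N → J
J → I
I → E
E → H
I → C
K → G
K → F
L → D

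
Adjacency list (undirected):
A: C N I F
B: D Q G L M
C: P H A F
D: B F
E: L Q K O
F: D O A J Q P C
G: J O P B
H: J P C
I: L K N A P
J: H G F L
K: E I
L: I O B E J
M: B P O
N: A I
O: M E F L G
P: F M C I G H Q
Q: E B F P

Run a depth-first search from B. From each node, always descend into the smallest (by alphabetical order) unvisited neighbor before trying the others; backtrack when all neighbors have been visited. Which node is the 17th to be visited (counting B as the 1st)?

Visit B
B → D
D → F
F → A
A → C
C → H
H → J
J → G
G → O
O → E
E → K
K → I
I → L
I → N
I → P
P → M
P → Q

Visit order: B, D, F, A, C, H, J, G, O, E, K, I, L, N, P, M, Q

Q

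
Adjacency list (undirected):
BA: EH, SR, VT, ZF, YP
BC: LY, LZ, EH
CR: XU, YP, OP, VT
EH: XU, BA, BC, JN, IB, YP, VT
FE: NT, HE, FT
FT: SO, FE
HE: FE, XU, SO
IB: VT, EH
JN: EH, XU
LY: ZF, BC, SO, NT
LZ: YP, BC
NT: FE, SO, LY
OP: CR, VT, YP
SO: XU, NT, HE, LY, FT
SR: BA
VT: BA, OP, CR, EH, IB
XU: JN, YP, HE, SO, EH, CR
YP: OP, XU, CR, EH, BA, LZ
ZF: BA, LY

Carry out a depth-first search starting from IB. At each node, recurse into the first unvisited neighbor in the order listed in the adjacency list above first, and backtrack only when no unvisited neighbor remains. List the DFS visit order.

IB, VT, BA, EH, XU, JN, YP, OP, CR, LZ, BC, LY, ZF, SO, NT, FE, HE, FT, SR

Visit IB
IB → VT
VT → BA
BA → EH
EH → XU
XU → JN
XU → YP
YP → OP
OP → CR
YP → LZ
LZ → BC
BC → LY
LY → ZF
LY → SO
SO → NT
NT → FE
FE → HE
FE → FT
BA → SR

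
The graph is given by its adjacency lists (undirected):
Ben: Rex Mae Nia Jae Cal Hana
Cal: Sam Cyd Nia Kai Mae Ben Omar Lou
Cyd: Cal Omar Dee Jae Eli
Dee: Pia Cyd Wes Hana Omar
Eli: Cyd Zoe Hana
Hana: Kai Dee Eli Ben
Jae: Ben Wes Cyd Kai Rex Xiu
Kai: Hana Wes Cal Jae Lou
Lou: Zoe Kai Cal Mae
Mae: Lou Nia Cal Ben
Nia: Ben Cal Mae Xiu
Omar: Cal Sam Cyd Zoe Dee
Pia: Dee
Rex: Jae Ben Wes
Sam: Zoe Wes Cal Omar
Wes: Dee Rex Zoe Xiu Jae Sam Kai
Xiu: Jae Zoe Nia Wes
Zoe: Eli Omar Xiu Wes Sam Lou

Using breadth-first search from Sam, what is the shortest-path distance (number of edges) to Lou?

Level 0: Sam
Level 1: Cal, Omar, Wes, Zoe
Level 2: Ben, Cyd, Dee, Eli, Jae, Kai, Lou, Mae, Nia, Rex, Xiu
Level 3: Hana, Pia
Lou first appears at level 2.

2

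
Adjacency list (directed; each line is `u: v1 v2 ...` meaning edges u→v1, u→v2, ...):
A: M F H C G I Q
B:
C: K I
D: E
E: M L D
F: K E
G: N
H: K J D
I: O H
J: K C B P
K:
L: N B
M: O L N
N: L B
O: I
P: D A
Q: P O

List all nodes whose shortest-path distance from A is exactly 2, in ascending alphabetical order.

D, E, J, K, L, N, O, P

Level 0: A
Level 1: C, F, G, H, I, M, Q
Level 2: D, E, J, K, L, N, O, P
Level 3: B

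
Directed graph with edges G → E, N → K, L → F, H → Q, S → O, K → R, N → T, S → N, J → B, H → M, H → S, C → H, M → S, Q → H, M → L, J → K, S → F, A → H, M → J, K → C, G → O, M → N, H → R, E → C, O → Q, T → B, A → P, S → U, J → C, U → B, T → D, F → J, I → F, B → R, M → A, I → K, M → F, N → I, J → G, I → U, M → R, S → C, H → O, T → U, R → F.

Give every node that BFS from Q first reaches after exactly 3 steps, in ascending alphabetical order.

A, C, F, J, L, N, U

Level 0: Q
Level 1: H
Level 2: M, O, R, S
Level 3: A, C, F, J, L, N, U
Level 4: B, G, I, K, P, T
Level 5: D, E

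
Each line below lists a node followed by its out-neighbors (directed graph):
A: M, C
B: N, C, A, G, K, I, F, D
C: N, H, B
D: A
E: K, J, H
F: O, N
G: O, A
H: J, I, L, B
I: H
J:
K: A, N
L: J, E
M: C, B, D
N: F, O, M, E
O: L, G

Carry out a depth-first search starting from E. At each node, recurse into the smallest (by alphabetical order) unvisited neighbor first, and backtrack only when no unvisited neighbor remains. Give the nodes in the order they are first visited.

Visit E
E → H
H → B
B → A
A → C
C → N
N → F
F → O
O → G
O → L
L → J
N → M
M → D
B → I
B → K

E H B A C N F O G L J M D I K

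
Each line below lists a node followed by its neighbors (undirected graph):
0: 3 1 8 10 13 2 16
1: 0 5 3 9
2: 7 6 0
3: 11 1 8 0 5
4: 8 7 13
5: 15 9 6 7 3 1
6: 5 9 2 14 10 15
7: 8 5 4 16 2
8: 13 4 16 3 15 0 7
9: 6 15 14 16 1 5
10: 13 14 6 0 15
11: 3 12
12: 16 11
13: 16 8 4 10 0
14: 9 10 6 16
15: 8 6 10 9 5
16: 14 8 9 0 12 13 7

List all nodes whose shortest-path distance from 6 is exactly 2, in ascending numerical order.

0, 1, 3, 7, 8, 13, 16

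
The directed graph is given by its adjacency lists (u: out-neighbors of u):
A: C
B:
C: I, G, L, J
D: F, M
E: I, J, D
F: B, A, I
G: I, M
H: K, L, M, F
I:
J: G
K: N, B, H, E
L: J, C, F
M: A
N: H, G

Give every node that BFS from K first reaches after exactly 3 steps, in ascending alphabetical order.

A, C

Level 0: K
Level 1: B, E, H, N
Level 2: D, F, G, I, J, L, M
Level 3: A, C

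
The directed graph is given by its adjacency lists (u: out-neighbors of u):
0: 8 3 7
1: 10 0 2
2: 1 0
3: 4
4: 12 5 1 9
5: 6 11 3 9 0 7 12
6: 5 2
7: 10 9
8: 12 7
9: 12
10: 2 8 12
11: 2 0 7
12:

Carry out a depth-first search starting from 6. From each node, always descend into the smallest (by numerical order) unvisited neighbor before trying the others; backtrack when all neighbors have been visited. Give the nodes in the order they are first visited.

Visit 6
6 → 2
2 → 0
0 → 3
3 → 4
4 → 1
1 → 10
10 → 8
8 → 7
7 → 9
9 → 12
4 → 5
5 → 11

6, 2, 0, 3, 4, 1, 10, 8, 7, 9, 12, 5, 11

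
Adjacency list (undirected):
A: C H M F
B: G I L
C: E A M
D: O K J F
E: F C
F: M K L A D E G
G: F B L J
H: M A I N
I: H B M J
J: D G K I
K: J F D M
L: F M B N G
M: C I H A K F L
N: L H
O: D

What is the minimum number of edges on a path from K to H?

Level 0: K
Level 1: D, F, J, M
Level 2: A, C, E, G, H, I, L, O
Level 3: B, N
H first appears at level 2.

2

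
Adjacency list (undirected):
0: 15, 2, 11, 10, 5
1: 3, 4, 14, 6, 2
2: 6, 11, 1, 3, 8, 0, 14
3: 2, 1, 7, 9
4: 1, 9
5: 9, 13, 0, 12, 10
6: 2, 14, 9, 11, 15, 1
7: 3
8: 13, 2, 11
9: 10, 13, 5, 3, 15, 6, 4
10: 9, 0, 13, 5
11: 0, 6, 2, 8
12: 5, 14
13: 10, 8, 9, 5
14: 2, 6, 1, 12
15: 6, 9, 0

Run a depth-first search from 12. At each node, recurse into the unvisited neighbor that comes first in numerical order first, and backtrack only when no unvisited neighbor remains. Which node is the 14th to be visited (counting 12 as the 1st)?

Visit 12
12 → 5
5 → 0
0 → 2
2 → 1
1 → 3
3 → 7
3 → 9
9 → 4
9 → 6
6 → 11
11 → 8
8 → 13
13 → 10
6 → 14
6 → 15

Visit order: 12, 5, 0, 2, 1, 3, 7, 9, 4, 6, 11, 8, 13, 10, 14, 15

10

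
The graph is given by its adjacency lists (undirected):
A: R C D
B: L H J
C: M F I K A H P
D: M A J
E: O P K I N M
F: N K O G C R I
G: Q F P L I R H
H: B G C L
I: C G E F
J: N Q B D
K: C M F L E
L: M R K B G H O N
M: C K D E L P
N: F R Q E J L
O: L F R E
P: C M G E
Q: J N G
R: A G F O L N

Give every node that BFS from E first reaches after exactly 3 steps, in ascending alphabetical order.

A, B, H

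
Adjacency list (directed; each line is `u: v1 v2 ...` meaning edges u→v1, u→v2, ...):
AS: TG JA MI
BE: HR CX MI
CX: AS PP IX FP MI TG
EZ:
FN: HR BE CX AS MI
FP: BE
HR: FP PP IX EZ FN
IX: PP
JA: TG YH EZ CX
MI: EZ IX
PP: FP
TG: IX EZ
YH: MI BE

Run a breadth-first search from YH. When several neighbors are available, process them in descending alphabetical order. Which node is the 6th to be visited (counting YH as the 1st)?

Visit YH; enqueue MI, BE → queue [MI, BE]
Visit MI; enqueue IX, EZ → queue [BE, IX, EZ]
Visit BE; enqueue HR, CX → queue [IX, EZ, HR, CX]
Visit IX; enqueue PP → queue [EZ, HR, CX, PP]
Visit EZ → queue [HR, CX, PP]
Visit HR; enqueue FP, FN → queue [CX, PP, FP, FN]
Visit CX; enqueue TG, AS → queue [PP, FP, FN, TG, AS]
Visit PP → queue [FP, FN, TG, AS]
Visit FP → queue [FN, TG, AS]
Visit FN → queue [TG, AS]
Visit TG → queue [AS]
Visit AS; enqueue JA → queue [JA]
Visit JA → queue []

Visit order: YH, MI, BE, IX, EZ, HR, CX, PP, FP, FN, TG, AS, JA

HR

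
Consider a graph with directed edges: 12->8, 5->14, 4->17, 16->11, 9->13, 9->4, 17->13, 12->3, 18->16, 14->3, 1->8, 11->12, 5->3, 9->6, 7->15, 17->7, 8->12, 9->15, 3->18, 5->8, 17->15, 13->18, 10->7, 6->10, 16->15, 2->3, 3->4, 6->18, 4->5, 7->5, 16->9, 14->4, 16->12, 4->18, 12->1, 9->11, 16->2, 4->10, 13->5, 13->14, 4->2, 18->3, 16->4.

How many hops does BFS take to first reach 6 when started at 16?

2

Level 0: 16
Level 1: 2, 4, 9, 11, 12, 15
Level 2: 1, 3, 5, 6, 8, 10, 13, 17, 18
Level 3: 7, 14
6 first appears at level 2.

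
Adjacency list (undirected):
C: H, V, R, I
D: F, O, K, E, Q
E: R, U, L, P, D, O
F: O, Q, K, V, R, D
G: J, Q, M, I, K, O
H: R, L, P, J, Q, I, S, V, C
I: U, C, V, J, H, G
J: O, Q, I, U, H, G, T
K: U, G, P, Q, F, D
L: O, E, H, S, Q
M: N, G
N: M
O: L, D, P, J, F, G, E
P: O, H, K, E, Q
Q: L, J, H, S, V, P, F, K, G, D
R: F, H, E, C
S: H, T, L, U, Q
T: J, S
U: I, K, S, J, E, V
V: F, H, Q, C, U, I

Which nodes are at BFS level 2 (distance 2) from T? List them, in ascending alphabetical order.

Level 0: T
Level 1: J, S
Level 2: G, H, I, L, O, Q, U
Level 3: C, D, E, F, K, M, P, R, V
Level 4: N

G, H, I, L, O, Q, U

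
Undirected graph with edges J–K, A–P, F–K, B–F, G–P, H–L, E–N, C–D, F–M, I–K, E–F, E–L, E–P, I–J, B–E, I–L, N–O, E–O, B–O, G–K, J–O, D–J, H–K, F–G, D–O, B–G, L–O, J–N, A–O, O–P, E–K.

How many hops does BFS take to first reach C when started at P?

3

Level 0: P
Level 1: A, E, G, O
Level 2: B, D, F, J, K, L, N
Level 3: C, H, I, M
C first appears at level 3.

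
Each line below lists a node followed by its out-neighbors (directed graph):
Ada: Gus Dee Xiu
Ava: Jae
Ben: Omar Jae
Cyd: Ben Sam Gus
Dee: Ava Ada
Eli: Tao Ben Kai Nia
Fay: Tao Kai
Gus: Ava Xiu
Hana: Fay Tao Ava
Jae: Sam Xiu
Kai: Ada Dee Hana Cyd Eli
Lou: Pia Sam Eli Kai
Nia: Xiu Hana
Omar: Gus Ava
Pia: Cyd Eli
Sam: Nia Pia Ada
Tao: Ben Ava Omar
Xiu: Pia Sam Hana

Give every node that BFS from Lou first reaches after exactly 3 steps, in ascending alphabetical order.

Ava, Fay, Gus, Jae, Omar, Xiu

Level 0: Lou
Level 1: Eli, Kai, Pia, Sam
Level 2: Ada, Ben, Cyd, Dee, Hana, Nia, Tao
Level 3: Ava, Fay, Gus, Jae, Omar, Xiu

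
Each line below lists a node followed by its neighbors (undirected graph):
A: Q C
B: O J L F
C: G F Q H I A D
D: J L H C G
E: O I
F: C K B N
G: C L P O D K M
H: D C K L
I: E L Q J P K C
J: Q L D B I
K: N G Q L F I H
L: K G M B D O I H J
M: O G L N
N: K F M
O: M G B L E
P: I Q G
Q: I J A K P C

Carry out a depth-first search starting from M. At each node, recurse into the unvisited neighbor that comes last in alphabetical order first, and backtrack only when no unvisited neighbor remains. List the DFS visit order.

Visit M
M → O
O → L
L → K
K → Q
Q → P
P → I
I → J
J → D
D → H
H → C
C → G
C → F
F → N
F → B
C → A
I → E

M O L K Q P I J D H C G F N B A E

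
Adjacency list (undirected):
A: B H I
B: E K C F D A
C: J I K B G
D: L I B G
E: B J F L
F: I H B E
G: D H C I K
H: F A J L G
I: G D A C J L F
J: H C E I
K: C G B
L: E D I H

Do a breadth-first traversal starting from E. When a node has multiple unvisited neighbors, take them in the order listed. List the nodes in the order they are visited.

E → B → J → F → L → K → C → D → A → H → I → G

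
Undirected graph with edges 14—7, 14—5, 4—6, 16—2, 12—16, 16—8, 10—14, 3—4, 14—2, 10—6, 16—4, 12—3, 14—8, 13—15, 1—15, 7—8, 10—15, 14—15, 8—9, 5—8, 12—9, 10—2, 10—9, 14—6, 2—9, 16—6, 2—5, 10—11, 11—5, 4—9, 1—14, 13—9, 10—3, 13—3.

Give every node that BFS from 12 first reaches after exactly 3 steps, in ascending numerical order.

Level 0: 12
Level 1: 3, 9, 16
Level 2: 2, 4, 6, 8, 10, 13
Level 3: 5, 7, 11, 14, 15
Level 4: 1

5, 7, 11, 14, 15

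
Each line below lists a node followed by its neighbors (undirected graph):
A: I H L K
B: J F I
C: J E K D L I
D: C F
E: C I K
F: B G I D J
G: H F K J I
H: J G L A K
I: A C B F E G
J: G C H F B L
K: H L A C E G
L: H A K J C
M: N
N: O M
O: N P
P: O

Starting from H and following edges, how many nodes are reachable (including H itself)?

BFS from H visits: H, A, G, J, K, L, I, F, B, C, E, D
Reachable nodes: 12 of 16 total.

12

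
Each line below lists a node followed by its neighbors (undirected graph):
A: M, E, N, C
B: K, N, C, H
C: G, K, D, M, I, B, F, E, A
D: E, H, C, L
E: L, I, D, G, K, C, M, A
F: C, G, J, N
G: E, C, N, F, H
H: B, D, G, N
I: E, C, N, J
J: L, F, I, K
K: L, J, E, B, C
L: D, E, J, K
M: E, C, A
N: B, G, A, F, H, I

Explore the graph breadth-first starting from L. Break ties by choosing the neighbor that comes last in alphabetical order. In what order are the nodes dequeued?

Visit L; enqueue K, J, E, D → queue [K, J, E, D]
Visit K; enqueue C, B → queue [J, E, D, C, B]
Visit J; enqueue I, F → queue [E, D, C, B, I, F]
Visit E; enqueue M, G, A → queue [D, C, B, I, F, M, G, A]
Visit D; enqueue H → queue [C, B, I, F, M, G, A, H]
Visit C → queue [B, I, F, M, G, A, H]
Visit B; enqueue N → queue [I, F, M, G, A, H, N]
Visit I → queue [F, M, G, A, H, N]
Visit F → queue [M, G, A, H, N]
Visit M → queue [G, A, H, N]
Visit G → queue [A, H, N]
Visit A → queue [H, N]
Visit H → queue [N]
Visit N → queue []

L -> K -> J -> E -> D -> C -> B -> I -> F -> M -> G -> A -> H -> N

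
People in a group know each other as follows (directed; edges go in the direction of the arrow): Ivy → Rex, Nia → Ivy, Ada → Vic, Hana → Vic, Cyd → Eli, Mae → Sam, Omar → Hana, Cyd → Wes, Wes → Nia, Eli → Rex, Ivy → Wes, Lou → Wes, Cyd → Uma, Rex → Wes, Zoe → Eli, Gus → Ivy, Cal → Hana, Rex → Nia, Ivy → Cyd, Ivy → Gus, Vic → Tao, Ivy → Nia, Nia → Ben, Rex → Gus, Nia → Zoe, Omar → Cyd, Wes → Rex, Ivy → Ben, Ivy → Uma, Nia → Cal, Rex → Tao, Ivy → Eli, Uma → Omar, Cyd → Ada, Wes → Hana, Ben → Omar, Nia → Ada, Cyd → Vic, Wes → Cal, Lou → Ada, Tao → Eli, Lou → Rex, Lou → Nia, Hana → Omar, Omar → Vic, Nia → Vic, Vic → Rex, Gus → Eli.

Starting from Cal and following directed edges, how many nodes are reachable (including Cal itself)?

BFS from Cal visits: Cal, Hana, Vic, Omar, Tao, Rex, Cyd, Eli, Wes, Nia, Gus, Uma, Ada, Zoe, Ivy, Ben
Reachable nodes: 16 of 19 total.

16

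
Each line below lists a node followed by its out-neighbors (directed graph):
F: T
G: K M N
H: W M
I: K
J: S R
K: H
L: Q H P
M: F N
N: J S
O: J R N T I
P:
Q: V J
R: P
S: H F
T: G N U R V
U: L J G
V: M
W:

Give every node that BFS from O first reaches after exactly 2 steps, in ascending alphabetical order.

G, K, P, S, U, V

Level 0: O
Level 1: I, J, N, R, T
Level 2: G, K, P, S, U, V
Level 3: F, H, L, M
Level 4: Q, W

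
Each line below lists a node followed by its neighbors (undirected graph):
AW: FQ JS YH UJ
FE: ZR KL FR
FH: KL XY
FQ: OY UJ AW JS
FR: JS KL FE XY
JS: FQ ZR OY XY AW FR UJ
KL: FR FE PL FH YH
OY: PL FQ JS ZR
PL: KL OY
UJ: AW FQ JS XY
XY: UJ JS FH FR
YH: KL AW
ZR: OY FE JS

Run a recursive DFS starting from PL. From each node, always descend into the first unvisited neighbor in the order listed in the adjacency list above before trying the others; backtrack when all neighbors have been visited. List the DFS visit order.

PL, KL, FR, JS, FQ, OY, ZR, FE, UJ, AW, YH, XY, FH

Visit PL
PL → KL
KL → FR
FR → JS
JS → FQ
FQ → OY
OY → ZR
ZR → FE
FQ → UJ
UJ → AW
AW → YH
UJ → XY
XY → FH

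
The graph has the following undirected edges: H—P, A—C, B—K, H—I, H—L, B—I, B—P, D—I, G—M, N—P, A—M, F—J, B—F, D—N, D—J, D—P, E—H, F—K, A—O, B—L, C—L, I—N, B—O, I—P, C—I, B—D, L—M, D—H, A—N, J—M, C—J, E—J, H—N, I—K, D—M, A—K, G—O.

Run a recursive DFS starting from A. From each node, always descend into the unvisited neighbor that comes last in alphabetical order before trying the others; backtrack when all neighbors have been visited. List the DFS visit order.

Visit A
A → O
O → G
G → M
M → L
L → H
H → P
P → N
N → I
I → K
K → F
F → J
J → E
J → D
D → B
J → C

A, O, G, M, L, H, P, N, I, K, F, J, E, D, B, C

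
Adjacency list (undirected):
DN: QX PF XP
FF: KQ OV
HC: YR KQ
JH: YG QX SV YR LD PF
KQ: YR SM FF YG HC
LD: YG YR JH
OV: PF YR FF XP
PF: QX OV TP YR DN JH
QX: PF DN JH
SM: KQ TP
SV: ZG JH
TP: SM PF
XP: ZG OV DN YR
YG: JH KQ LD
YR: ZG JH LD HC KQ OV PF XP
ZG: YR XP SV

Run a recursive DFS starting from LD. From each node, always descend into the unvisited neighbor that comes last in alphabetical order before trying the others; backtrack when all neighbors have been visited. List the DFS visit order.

Visit LD
LD → YR
YR → ZG
ZG → XP
XP → OV
OV → PF
PF → TP
TP → SM
SM → KQ
KQ → YG
YG → JH
JH → SV
JH → QX
QX → DN
KQ → HC
KQ → FF

LD -> YR -> ZG -> XP -> OV -> PF -> TP -> SM -> KQ -> YG -> JH -> SV -> QX -> DN -> HC -> FF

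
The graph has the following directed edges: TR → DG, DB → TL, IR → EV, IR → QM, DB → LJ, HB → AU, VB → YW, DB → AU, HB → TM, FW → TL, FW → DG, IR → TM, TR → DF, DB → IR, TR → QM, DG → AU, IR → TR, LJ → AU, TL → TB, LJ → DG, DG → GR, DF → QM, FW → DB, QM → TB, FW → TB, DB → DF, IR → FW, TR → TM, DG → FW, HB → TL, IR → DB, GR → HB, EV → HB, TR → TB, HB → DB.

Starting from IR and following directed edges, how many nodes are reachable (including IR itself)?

BFS from IR visits: IR, TR, TM, QM, FW, EV, DB, TB, DG, DF, TL, HB, LJ, AU, GR
Reachable nodes: 15 of 17 total.

15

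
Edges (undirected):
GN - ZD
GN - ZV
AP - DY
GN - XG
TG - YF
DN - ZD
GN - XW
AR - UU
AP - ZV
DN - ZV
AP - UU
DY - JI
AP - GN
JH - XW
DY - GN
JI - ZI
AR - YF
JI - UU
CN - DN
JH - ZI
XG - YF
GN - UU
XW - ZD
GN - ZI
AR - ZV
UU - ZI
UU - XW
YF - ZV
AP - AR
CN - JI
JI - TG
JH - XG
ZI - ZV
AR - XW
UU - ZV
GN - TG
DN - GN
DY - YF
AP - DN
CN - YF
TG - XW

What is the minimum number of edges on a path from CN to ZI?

Level 0: CN
Level 1: DN, JI, YF
Level 2: AP, AR, DY, GN, TG, UU, XG, ZD, ZI, ZV
Level 3: JH, XW
ZI first appears at level 2.

2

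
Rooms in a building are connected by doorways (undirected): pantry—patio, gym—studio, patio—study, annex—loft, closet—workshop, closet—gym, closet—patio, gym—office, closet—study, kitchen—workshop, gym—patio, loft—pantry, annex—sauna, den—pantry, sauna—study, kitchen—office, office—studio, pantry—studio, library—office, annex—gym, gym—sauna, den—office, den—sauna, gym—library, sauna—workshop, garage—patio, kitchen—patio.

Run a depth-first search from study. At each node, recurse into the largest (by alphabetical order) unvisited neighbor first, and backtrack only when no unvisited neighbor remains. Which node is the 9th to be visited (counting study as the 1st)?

library

Visit study
study → sauna
sauna → workshop
workshop → kitchen
kitchen → patio
patio → pantry
pantry → studio
studio → office
office → library
library → gym
gym → closet
gym → annex
annex → loft
office → den
patio → garage

Visit order: study, sauna, workshop, kitchen, patio, pantry, studio, office, library, gym, closet, annex, loft, den, garage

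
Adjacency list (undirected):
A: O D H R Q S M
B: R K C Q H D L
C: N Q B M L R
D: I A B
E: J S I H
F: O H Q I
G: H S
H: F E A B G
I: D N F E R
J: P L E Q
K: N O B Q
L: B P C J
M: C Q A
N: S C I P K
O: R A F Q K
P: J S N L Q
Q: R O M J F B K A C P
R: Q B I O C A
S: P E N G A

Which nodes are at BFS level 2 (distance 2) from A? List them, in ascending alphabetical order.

B, C, E, F, G, I, J, K, N, P

Level 0: A
Level 1: D, H, M, O, Q, R, S
Level 2: B, C, E, F, G, I, J, K, N, P
Level 3: L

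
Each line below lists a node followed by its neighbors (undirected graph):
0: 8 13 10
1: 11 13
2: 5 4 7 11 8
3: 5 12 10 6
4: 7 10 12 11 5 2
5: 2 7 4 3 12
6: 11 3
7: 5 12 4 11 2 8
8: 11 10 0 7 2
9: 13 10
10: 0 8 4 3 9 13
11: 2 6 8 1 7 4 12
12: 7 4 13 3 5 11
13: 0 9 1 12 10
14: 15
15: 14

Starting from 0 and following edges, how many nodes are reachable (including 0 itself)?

14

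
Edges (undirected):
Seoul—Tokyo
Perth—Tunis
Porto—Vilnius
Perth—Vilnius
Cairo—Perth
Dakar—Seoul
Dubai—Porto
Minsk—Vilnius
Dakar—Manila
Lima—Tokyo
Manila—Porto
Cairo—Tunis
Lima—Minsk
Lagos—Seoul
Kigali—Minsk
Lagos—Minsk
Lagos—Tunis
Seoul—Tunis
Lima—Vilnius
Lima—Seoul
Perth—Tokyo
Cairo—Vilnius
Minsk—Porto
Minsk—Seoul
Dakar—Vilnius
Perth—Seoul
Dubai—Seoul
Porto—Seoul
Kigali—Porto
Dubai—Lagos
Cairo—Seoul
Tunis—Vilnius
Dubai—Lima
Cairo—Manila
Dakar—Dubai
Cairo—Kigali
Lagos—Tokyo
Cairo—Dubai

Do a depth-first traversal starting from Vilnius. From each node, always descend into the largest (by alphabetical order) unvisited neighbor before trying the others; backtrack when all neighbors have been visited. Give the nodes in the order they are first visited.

Vilnius Tunis Seoul Tokyo Perth Cairo Manila Porto Minsk Lima Dubai Lagos Dakar Kigali

Visit Vilnius
Vilnius → Tunis
Tunis → Seoul
Seoul → Tokyo
Tokyo → Perth
Perth → Cairo
Cairo → Manila
Manila → Porto
Porto → Minsk
Minsk → Lima
Lima → Dubai
Dubai → Lagos
Dubai → Dakar
Minsk → Kigali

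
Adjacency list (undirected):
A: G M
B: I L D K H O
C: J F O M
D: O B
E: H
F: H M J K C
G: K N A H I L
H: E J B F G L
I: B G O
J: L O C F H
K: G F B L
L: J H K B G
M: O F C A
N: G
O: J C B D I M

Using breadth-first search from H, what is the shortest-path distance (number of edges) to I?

Level 0: H
Level 1: B, E, F, G, J, L
Level 2: A, C, D, I, K, M, N, O
I first appears at level 2.

2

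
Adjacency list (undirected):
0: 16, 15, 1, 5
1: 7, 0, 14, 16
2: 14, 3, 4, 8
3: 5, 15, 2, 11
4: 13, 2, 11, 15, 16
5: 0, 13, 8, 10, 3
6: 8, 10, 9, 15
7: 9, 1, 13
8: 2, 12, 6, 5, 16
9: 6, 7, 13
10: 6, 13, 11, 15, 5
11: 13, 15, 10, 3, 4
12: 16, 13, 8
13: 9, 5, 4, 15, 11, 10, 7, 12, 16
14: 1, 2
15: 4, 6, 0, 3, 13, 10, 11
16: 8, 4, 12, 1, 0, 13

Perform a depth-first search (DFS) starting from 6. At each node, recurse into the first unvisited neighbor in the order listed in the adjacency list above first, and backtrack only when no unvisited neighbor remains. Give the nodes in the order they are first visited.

Visit 6
6 → 8
8 → 2
2 → 14
14 → 1
1 → 7
7 → 9
9 → 13
13 → 5
5 → 0
0 → 16
16 → 4
4 → 11
11 → 15
15 → 3
15 → 10
16 → 12

6 → 8 → 2 → 14 → 1 → 7 → 9 → 13 → 5 → 0 → 16 → 4 → 11 → 15 → 3 → 10 → 12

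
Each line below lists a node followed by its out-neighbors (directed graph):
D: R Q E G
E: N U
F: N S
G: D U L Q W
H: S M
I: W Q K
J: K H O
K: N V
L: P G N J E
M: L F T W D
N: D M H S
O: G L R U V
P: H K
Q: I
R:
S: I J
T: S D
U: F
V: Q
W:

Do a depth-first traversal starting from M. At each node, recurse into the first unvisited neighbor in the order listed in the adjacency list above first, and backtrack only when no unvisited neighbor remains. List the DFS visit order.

M → L → P → H → S → I → W → Q → K → N → D → R → E → U → F → G → V → J → O → T

Visit M
M → L
L → P
P → H
H → S
S → I
I → W
I → Q
I → K
K → N
N → D
D → R
D → E
E → U
U → F
D → G
K → V
S → J
J → O
M → T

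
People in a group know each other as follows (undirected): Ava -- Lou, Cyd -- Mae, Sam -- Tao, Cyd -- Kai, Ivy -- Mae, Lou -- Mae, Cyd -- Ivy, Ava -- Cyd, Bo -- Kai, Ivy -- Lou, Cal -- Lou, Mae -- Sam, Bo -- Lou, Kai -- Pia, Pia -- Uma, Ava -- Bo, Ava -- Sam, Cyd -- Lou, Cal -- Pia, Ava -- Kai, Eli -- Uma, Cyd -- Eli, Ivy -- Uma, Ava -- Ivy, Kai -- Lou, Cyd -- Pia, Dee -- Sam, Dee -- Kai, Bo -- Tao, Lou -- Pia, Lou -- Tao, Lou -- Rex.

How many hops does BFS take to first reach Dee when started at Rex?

3

Level 0: Rex
Level 1: Lou
Level 2: Ava, Bo, Cal, Cyd, Ivy, Kai, Mae, Pia, Tao
Level 3: Dee, Eli, Sam, Uma
Dee first appears at level 3.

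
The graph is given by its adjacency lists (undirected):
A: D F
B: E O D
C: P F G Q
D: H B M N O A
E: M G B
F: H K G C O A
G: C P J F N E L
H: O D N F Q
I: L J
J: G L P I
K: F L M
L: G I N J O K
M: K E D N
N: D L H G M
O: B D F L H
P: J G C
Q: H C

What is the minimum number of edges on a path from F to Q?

2

Level 0: F
Level 1: A, C, G, H, K, O
Level 2: B, D, E, J, L, M, N, P, Q
Level 3: I
Q first appears at level 2.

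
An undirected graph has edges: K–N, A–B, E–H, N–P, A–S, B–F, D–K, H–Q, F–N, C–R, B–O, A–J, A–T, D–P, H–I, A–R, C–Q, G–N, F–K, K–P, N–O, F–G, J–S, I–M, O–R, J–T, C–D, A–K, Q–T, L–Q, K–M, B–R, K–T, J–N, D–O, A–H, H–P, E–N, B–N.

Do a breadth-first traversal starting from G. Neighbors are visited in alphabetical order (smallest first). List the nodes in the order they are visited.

G F N B K E J O P A R D M T H S C I Q L

Visit G; enqueue F, N → queue [F, N]
Visit F; enqueue B, K → queue [N, B, K]
Visit N; enqueue E, J, O, P → queue [B, K, E, J, O, P]
Visit B; enqueue A, R → queue [K, E, J, O, P, A, R]
Visit K; enqueue D, M, T → queue [E, J, O, P, A, R, D, M, T]
Visit E; enqueue H → queue [J, O, P, A, R, D, M, T, H]
Visit J; enqueue S → queue [O, P, A, R, D, M, T, H, S]
Visit O → queue [P, A, R, D, M, T, H, S]
Visit P → queue [A, R, D, M, T, H, S]
Visit A → queue [R, D, M, T, H, S]
Visit R; enqueue C → queue [D, M, T, H, S, C]
Visit D → queue [M, T, H, S, C]
Visit M; enqueue I → queue [T, H, S, C, I]
Visit T; enqueue Q → queue [H, S, C, I, Q]
Visit H → queue [S, C, I, Q]
Visit S → queue [C, I, Q]
Visit C → queue [I, Q]
Visit I → queue [Q]
Visit Q; enqueue L → queue [L]
Visit L → queue []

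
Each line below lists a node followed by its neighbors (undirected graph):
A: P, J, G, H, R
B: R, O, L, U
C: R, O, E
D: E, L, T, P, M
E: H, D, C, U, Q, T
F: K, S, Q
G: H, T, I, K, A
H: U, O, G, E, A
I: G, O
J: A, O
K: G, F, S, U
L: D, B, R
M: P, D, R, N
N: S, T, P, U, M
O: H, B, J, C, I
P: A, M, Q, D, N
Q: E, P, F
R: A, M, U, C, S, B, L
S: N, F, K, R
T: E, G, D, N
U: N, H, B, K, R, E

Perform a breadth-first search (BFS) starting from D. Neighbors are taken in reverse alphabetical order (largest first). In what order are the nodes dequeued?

Visit D; enqueue T, P, M, L, E → queue [T, P, M, L, E]
Visit T; enqueue N, G → queue [P, M, L, E, N, G]
Visit P; enqueue Q, A → queue [M, L, E, N, G, Q, A]
Visit M; enqueue R → queue [L, E, N, G, Q, A, R]
Visit L; enqueue B → queue [E, N, G, Q, A, R, B]
Visit E; enqueue U, H, C → queue [N, G, Q, A, R, B, U, H, C]
Visit N; enqueue S → queue [G, Q, A, R, B, U, H, C, S]
Visit G; enqueue K, I → queue [Q, A, R, B, U, H, C, S, K, I]
Visit Q; enqueue F → queue [A, R, B, U, H, C, S, K, I, F]
Visit A; enqueue J → queue [R, B, U, H, C, S, K, I, F, J]
Visit R → queue [B, U, H, C, S, K, I, F, J]
Visit B; enqueue O → queue [U, H, C, S, K, I, F, J, O]
Visit U → queue [H, C, S, K, I, F, J, O]
Visit H → queue [C, S, K, I, F, J, O]
Visit C → queue [S, K, I, F, J, O]
Visit S → queue [K, I, F, J, O]
Visit K → queue [I, F, J, O]
Visit I → queue [F, J, O]
Visit F → queue [J, O]
Visit J → queue [O]
Visit O → queue []

D → T → P → M → L → E → N → G → Q → A → R → B → U → H → C → S → K → I → F → J → O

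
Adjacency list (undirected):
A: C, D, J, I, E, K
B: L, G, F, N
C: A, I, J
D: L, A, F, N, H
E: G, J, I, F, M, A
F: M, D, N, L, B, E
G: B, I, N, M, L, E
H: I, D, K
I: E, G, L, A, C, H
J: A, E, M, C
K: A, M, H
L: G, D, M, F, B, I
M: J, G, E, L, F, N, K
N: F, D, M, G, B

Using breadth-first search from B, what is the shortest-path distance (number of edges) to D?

Level 0: B
Level 1: F, G, L, N
Level 2: D, E, I, M
Level 3: A, C, H, J, K
D first appears at level 2.

2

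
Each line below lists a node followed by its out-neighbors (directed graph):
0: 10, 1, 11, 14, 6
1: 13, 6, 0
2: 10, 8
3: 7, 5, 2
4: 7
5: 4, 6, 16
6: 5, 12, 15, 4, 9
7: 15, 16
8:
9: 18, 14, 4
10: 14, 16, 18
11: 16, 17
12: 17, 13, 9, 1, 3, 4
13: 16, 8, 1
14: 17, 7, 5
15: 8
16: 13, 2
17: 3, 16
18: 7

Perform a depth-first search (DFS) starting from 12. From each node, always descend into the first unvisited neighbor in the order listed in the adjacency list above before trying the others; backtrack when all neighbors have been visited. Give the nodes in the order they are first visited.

12 17 3 7 15 8 16 13 1 6 5 4 9 18 14 0 10 11 2

Visit 12
12 → 17
17 → 3
3 → 7
7 → 15
15 → 8
7 → 16
16 → 13
13 → 1
1 → 6
6 → 5
5 → 4
6 → 9
9 → 18
9 → 14
1 → 0
0 → 10
0 → 11
16 → 2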